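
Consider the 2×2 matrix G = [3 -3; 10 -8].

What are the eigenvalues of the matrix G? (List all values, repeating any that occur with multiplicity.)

det(G - sI) = (3 - s)(-8 - s) - (-3)·(10) = s^2 + 5s + 6.
This factors as (s + 3)·(s + 2) = 0.
Eigenvalues: -3, -2.

-3, -2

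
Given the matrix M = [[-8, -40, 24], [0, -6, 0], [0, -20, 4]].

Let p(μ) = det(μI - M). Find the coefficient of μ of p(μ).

p(μ) = μ^3 + 10μ^2 - 8μ - 192.
The coefficient of μ is -8.

-8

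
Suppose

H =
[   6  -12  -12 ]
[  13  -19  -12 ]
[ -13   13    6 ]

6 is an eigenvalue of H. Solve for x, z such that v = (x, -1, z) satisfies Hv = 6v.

-1, 1

We need (H - 6I)v = 0.
H - 6I = [[0, -12, -12], [13, -25, -12], [-13, 13, 0]].
Row 1: (0)·x + (-12)·-1 + (-12)·z = 0
Row 2: (13)·x + (-25)·-1 + (-12)·z = 0
Row 3: (-13)·x + (13)·-1 + (0)·z = 0
Solving gives x = -1, z = 1.
Check: H·(-1, -1, 1) = (-6, -6, 6) = 6·(-1, -1, 1).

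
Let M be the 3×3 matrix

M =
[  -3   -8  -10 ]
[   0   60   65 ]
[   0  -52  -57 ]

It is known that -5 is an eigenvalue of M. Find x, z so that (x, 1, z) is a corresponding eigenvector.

-1, -1

We need (M + 5I)v = 0.
M + 5I = [[2, -8, -10], [0, 65, 65], [0, -52, -52]].
Row 1: (2)·x + (-8)·1 + (-10)·z = 0
Row 2: (0)·x + (65)·1 + (65)·z = 0
Row 3: (0)·x + (-52)·1 + (-52)·z = 0
Solving gives x = -1, z = -1.
Check: M·(-1, 1, -1) = (5, -5, 5) = -5·(-1, 1, -1).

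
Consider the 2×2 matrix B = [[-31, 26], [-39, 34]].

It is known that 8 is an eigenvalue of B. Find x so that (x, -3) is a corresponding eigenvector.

We need (B - 8I)v = 0.
B - 8I = [[-39, 26], [-39, 26]].
Row 1: (-39)·x + (26)·-3 = 0
Row 2: (-39)·x + (26)·-3 = 0
Solving gives x = -2.
Check: B·(-2, -3) = (-16, -24) = 8·(-2, -3).

-2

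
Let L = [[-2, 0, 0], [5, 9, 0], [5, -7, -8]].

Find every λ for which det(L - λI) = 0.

-8, -2, 9

L is lower triangular, so its eigenvalues are the diagonal entries.
Diagonal: -2, 9, -8.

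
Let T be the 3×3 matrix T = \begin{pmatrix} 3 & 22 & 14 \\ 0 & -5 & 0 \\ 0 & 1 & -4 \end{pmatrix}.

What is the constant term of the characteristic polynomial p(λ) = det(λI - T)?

p(0) = det(0·I − T) = det(−T) = (−1)^3·det(T).
det(T) = 60, so p(0) = -60.

-60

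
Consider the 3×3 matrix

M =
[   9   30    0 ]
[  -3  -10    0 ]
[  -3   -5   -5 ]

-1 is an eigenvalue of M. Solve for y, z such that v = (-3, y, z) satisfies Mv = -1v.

We need (M + 1I)v = 0.
M + 1I = [[10, 30, 0], [-3, -9, 0], [-3, -5, -4]].
Row 1: (10)·-3 + (30)·y + (0)·z = 0
Row 2: (-3)·-3 + (-9)·y + (0)·z = 0
Row 3: (-3)·-3 + (-5)·y + (-4)·z = 0
Solving gives y = 1, z = 1.
Check: M·(-3, 1, 1) = (3, -1, -1) = -1·(-3, 1, 1).

1, 1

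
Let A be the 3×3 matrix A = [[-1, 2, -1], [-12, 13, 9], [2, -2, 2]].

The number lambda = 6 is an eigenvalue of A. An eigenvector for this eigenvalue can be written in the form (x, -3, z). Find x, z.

We need (A - 6I)v = 0.
A - 6I = [[-7, 2, -1], [-12, 7, 9], [2, -2, -4]].
Row 1: (-7)·x + (2)·-3 + (-1)·z = 0
Row 2: (-12)·x + (7)·-3 + (9)·z = 0
Row 3: (2)·x + (-2)·-3 + (-4)·z = 0
Solving gives x = -1, z = 1.
Check: A·(-1, -3, 1) = (-6, -18, 6) = 6·(-1, -3, 1).

-1, 1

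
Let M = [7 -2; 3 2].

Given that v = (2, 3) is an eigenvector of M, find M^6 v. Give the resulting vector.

First find the eigenvalue: Mv = (8, 12) = 4·(2, 3), so λ = 4.
Then M^6 v = λ^6·v = 4^6·(2, 3) = 4096·(2, 3) = (8192, 12288).

(8192, 12288)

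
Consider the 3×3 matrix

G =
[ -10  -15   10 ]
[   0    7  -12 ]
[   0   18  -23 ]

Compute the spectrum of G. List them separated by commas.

-11, -10, -5

The characteristic polynomial is p(r) = det(rI - G).
Expanding along the first row, p(r) = r^3 + 26r^2 + 215r + 550.
Since p(-10) = 0, r = -10 is a root.
Factor out (r + 10): p(r) = (r + 10)·(r^2 + 16r + 55).
The quadratic factors as (r + 11)·(r + 5).
Eigenvalues: -11, -10, -5.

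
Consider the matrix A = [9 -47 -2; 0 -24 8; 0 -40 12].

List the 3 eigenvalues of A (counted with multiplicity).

-8, -4, 9

Set up det(λI - A) = 0.
Expanding along the first row, p(λ) = λ^3 + 3λ^2 - 76λ - 288.
Rational-root test: λ = -4 gives p(-4) = 0.
Factor out (λ + 4): p(λ) = (λ + 4)·(λ^2 - λ - 72).
The quadratic factors as (λ + 8)·(λ - 9).
Eigenvalues: -8, -4, 9.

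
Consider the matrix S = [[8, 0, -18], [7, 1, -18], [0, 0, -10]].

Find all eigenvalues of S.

-10, 1, 8

Compute the characteristic polynomial p(s) = det(sI - S).
Expanding the 3×3 determinant: p(s) = s^3 + s^2 - 82s + 80.
Rational-root test: s = 1 gives p(1) = 0.
Dividing by (s - 1) leaves s^2 + 2s - 80.
The quadratic factors as (s + 10)·(s - 8).
Eigenvalues: -10, 1, 8.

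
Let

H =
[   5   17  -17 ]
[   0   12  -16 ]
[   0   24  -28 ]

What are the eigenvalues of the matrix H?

-12, -4, 5

Compute the characteristic polynomial p(μ) = det(μI - H).
Cofactor expansion gives p(μ) = μ^3 + 11μ^2 - 32μ - 240.
Rational-root test: μ = -4 gives p(-4) = 0.
Factor out (μ + 4): p(μ) = (μ + 4)·(μ^2 + 7μ - 60).
The quadratic factors as (μ + 12)·(μ - 5).
Eigenvalues: -12, -4, 5.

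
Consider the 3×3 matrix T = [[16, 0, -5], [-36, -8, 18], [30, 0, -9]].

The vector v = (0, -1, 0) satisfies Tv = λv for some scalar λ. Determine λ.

Compute Tv: T·(0, -1, 0) = (0, 8, 0).
Since Tv = λv, compare component 2: 8 = λ·-1, so λ = -8.

-8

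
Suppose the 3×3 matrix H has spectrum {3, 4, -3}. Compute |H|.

-36

det(H) is the product of the eigenvalues: (3) · (4) · (-3) = -36.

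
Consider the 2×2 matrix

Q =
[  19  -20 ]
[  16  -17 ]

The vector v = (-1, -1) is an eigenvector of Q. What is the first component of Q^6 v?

-1

First find the eigenvalue: Qv = (1, 1) = -1·(-1, -1), so λ = -1.
Then Q^6 v = λ^6·v = (-1)^6·(-1, -1) = 1·(-1, -1) = (-1, -1).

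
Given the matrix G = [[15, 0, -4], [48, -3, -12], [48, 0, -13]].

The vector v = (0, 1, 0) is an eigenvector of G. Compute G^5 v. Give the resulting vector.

(0, -243, 0)

First find the eigenvalue: Gv = (0, -3, 0) = -3·(0, 1, 0), so λ = -3.
Then G^5 v = λ^5·v = (-3)^5·(0, 1, 0) = -243·(0, 1, 0) = (0, -243, 0).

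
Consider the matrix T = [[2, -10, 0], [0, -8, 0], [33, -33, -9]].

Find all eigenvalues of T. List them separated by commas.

The characteristic polynomial is p(λ) = det(λI - T).
Cofactor expansion gives p(λ) = λ^3 + 15λ^2 + 38λ - 144.
Since p(2) = 0, λ = 2 is a root.
Dividing by (λ - 2) leaves λ^2 + 17λ + 72.
The quadratic factors as (λ + 9)·(λ + 8).
Eigenvalues: -9, -8, 2.

-9, -8, 2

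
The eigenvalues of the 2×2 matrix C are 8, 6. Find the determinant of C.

det(C) is the product of the eigenvalues: (8) · (6) = 48.

48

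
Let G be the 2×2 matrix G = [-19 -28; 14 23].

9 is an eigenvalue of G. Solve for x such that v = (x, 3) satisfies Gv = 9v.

We need (G - 9I)v = 0.
G - 9I = [[-28, -28], [14, 14]].
Row 1: (-28)·x + (-28)·3 = 0
Row 2: (14)·x + (14)·3 = 0
Solving gives x = -3.
Check: G·(-3, 3) = (-27, 27) = 9·(-3, 3).

-3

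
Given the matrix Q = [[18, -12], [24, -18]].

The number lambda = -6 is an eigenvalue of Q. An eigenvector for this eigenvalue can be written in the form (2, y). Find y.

We need (Q + 6I)v = 0.
Q + 6I = [[24, -12], [24, -12]].
Row 1: (24)·2 + (-12)·y = 0
Row 2: (24)·2 + (-12)·y = 0
Solving gives y = 4.
Check: Q·(2, 4) = (-12, -24) = -6·(2, 4).

4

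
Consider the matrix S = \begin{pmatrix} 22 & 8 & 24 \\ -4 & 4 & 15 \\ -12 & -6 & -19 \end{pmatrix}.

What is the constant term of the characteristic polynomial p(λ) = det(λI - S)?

p(0) = det(0·I − S) = det(−S) = (−1)^3·det(S).
det(S) = -12, so p(0) = 12.

12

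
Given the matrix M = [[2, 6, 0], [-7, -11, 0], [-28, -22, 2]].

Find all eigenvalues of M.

-5, -4, 2

Set up det(lambda·I - M) = 0.
Expanding along the first row, p(lambda) = lambda^3 + 7·lambda^2 + 2·lambda - 40.
Since p(2) = 0, lambda = 2 is a root.
Dividing by (lambda - 2) leaves lambda^2 + 9·lambda + 20.
The quadratic factors as (lambda + 5)·(lambda + 4).
Eigenvalues: -5, -4, 2.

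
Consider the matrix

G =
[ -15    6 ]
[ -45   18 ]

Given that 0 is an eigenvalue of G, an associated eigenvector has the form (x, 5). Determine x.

2

We need (G)v = 0.
G = [[-15, 6], [-45, 18]].
Row 1: (-15)·x + (6)·5 = 0
Row 2: (-45)·x + (18)·5 = 0
Solving gives x = 2.
Check: G·(2, 5) = (0, 0) = 0·(2, 5).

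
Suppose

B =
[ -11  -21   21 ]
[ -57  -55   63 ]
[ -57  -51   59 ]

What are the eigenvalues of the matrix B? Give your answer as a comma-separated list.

-11, -4, 8

Compute the characteristic polynomial p(μ) = det(μI - B).
Expanding the 3×3 determinant: p(μ) = μ^3 + 7μ^2 - 76μ - 352.
Since p(-4) = 0, μ = -4 is a root.
Factor out (μ + 4): p(μ) = (μ + 4)·(μ^2 + 3μ - 88).
The quadratic factors as (μ + 11)·(μ - 8).
Eigenvalues: -11, -4, 8.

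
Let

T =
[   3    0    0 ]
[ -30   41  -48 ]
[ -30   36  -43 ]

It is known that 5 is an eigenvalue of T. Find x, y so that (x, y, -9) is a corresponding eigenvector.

0, -12

We need (T - 5I)v = 0.
T - 5I = [[-2, 0, 0], [-30, 36, -48], [-30, 36, -48]].
Row 1: (-2)·x + (0)·y + (0)·-9 = 0
Row 2: (-30)·x + (36)·y + (-48)·-9 = 0
Row 3: (-30)·x + (36)·y + (-48)·-9 = 0
Solving gives x = 0, y = -12.
Check: T·(0, -12, -9) = (0, -60, -45) = 5·(0, -12, -9).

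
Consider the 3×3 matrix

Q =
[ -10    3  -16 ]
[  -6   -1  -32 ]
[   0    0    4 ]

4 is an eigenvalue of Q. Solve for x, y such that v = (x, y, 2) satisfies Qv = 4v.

-4, -8

We need (Q - 4I)v = 0.
Q - 4I = [[-14, 3, -16], [-6, -5, -32], [0, 0, 0]].
Row 1: (-14)·x + (3)·y + (-16)·2 = 0
Row 2: (-6)·x + (-5)·y + (-32)·2 = 0
Row 3: (0)·x + (0)·y + (0)·2 = 0
Solving gives x = -4, y = -8.
Check: Q·(-4, -8, 2) = (-16, -32, 8) = 4·(-4, -8, 2).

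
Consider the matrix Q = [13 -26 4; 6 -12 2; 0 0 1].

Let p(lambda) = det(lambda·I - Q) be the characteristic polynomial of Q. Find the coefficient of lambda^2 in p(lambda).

-2

The coefficient of lambda^2 of det(lambda·I - Q) is −trace(Q).
trace(Q) = (13) + (-12) + (1) = 2, so the coefficient is -2.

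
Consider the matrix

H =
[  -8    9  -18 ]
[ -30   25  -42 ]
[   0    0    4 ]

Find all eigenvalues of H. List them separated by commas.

Set up det(μI - H) = 0.
Expanding the 3×3 determinant: p(μ) = μ^3 - 21μ^2 + 138μ - 280.
Rational-root test: μ = 4 gives p(4) = 0.
Dividing by (μ - 4) leaves μ^2 - 17μ + 70.
The quadratic factors as (μ - 7)·(μ - 10).
Eigenvalues: 4, 7, 10.

4, 7, 10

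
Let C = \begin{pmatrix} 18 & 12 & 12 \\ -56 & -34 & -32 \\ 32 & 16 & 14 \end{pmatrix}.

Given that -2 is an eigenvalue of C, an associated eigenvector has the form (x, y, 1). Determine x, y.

We need (C + 2I)v = 0.
C + 2I = [[20, 12, 12], [-56, -32, -32], [32, 16, 16]].
Row 1: (20)·x + (12)·y + (12)·1 = 0
Row 2: (-56)·x + (-32)·y + (-32)·1 = 0
Row 3: (32)·x + (16)·y + (16)·1 = 0
Solving gives x = 0, y = -1.
Check: C·(0, -1, 1) = (0, 2, -2) = -2·(0, -1, 1).

0, -1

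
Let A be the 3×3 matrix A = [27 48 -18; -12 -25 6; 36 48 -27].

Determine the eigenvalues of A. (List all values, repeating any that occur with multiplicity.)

-9, -9, -7

Compute the characteristic polynomial p(s) = det(sI - A).
Expanding the 3×3 determinant: p(s) = s^3 + 25s^2 + 207s + 567.
Try s = -7: p(-7) = 0, so -7 is a root.
Dividing by (s + 7) leaves s^2 + 18s + 81.
The quadratic factor is (s + 9)^2.
Eigenvalues: -9, -9, -7.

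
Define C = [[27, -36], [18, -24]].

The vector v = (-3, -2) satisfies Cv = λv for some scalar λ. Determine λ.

3

Compute Cv: C·(-3, -2) = (-9, -6).
Since Cv = λv, compare component 1: -9 = λ·-3, so λ = 3.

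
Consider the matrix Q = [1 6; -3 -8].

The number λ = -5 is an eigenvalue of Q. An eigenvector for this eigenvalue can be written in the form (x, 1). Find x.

-1

We need (Q + 5I)v = 0.
Q + 5I = [[6, 6], [-3, -3]].
Row 1: (6)·x + (6)·1 = 0
Row 2: (-3)·x + (-3)·1 = 0
Solving gives x = -1.
Check: Q·(-1, 1) = (5, -5) = -5·(-1, 1).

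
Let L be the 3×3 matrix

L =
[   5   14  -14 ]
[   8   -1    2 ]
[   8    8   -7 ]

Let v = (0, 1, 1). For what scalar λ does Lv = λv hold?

Compute Lv: L·(0, 1, 1) = (0, 1, 1).
Since Lv = λv, compare component 2: 1 = λ·1, so λ = 1.

1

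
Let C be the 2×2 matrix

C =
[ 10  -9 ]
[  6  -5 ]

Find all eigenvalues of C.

det(C - rI) = (10 - r)(-5 - r) - (-9)·(6) = r^2 - 5r + 4.
This factors as (r - 1)·(r - 4) = 0.
Eigenvalues: 1, 4.

1, 4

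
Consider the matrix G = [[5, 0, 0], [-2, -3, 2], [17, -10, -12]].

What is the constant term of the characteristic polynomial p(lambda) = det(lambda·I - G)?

p(0) = det(0·I − G) = det(−G) = (−1)^3·det(G).
det(G) = 280, so p(0) = -280.

-280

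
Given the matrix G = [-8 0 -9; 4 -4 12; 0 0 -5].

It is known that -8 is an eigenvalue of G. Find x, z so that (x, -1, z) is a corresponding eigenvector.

1, 0

We need (G + 8I)v = 0.
G + 8I = [[0, 0, -9], [4, 4, 12], [0, 0, 3]].
Row 1: (0)·x + (0)·-1 + (-9)·z = 0
Row 2: (4)·x + (4)·-1 + (12)·z = 0
Row 3: (0)·x + (0)·-1 + (3)·z = 0
Solving gives x = 1, z = 0.
Check: G·(1, -1, 0) = (-8, 8, 0) = -8·(1, -1, 0).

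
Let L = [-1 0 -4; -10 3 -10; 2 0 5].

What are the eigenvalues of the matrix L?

Set up det(μI - L) = 0.
Expanding along the first row, p(μ) = μ^3 - 7μ^2 + 15μ - 9.
Since p(1) = 0, μ = 1 is a root.
Factor out (μ - 1): p(μ) = (μ - 1)·(μ^2 - 6μ + 9).
The quadratic factor is (μ - 3)^2.
Eigenvalues: 1, 3, 3.

1, 3, 3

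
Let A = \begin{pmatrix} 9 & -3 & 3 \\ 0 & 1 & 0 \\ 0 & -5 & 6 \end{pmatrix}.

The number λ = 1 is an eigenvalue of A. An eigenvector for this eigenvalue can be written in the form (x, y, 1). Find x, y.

0, 1

We need (A - 1I)v = 0.
A - 1I = [[8, -3, 3], [0, 0, 0], [0, -5, 5]].
Row 1: (8)·x + (-3)·y + (3)·1 = 0
Row 2: (0)·x + (0)·y + (0)·1 = 0
Row 3: (0)·x + (-5)·y + (5)·1 = 0
Solving gives x = 0, y = 1.
Check: A·(0, 1, 1) = (0, 1, 1) = 1·(0, 1, 1).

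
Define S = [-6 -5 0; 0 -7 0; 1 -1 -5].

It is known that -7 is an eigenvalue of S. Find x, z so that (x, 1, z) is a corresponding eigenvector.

We need (S + 7I)v = 0.
S + 7I = [[1, -5, 0], [0, 0, 0], [1, -1, 2]].
Row 1: (1)·x + (-5)·1 + (0)·z = 0
Row 2: (0)·x + (0)·1 + (0)·z = 0
Row 3: (1)·x + (-1)·1 + (2)·z = 0
Solving gives x = 5, z = -2.
Check: S·(5, 1, -2) = (-35, -7, 14) = -7·(5, 1, -2).

5, -2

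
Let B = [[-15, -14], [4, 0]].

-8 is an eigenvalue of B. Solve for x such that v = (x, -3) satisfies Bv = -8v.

6

We need (B + 8I)v = 0.
B + 8I = [[-7, -14], [4, 8]].
Row 1: (-7)·x + (-14)·-3 = 0
Row 2: (4)·x + (8)·-3 = 0
Solving gives x = 6.
Check: B·(6, -3) = (-48, 24) = -8·(6, -3).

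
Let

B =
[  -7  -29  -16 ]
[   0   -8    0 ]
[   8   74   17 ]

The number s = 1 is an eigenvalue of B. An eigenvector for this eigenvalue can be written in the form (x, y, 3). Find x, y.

We need (B - 1I)v = 0.
B - 1I = [[-8, -29, -16], [0, -9, 0], [8, 74, 16]].
Row 1: (-8)·x + (-29)·y + (-16)·3 = 0
Row 2: (0)·x + (-9)·y + (0)·3 = 0
Row 3: (8)·x + (74)·y + (16)·3 = 0
Solving gives x = -6, y = 0.
Check: B·(-6, 0, 3) = (-6, 0, 3) = 1·(-6, 0, 3).

-6, 0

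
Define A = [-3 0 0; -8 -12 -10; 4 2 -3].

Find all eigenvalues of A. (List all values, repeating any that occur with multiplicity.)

Set up det(λI - A) = 0.
Expanding along the first row, p(λ) = λ^3 + 18λ^2 + 101λ + 168.
Try λ = -3: p(-3) = 0, so -3 is a root.
Dividing by (λ + 3) leaves λ^2 + 15λ + 56.
The quadratic factors as (λ + 8)·(λ + 7).
Eigenvalues: -8, -7, -3.

-8, -7, -3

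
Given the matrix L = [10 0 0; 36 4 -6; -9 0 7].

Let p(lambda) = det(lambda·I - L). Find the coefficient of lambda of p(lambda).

138

p(lambda) = lambda^3 - 21·lambda^2 + 138·lambda - 280.
The coefficient of lambda is 138.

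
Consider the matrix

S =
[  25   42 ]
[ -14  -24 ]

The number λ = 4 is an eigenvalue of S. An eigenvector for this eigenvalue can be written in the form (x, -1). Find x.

2

We need (S - 4I)v = 0.
S - 4I = [[21, 42], [-14, -28]].
Row 1: (21)·x + (42)·-1 = 0
Row 2: (-14)·x + (-28)·-1 = 0
Solving gives x = 2.
Check: S·(2, -1) = (8, -4) = 4·(2, -1).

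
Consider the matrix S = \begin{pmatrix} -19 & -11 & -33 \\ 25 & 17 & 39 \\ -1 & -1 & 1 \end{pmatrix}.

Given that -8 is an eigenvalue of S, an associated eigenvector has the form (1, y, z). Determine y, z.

We need (S + 8I)v = 0.
S + 8I = [[-11, -11, -33], [25, 25, 39], [-1, -1, 9]].
Row 1: (-11)·1 + (-11)·y + (-33)·z = 0
Row 2: (25)·1 + (25)·y + (39)·z = 0
Row 3: (-1)·1 + (-1)·y + (9)·z = 0
Solving gives y = -1, z = 0.
Check: S·(1, -1, 0) = (-8, 8, 0) = -8·(1, -1, 0).

-1, 0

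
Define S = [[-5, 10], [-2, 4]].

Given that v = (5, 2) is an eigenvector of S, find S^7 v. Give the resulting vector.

First find the eigenvalue: Sv = (-5, -2) = -1·(5, 2), so λ = -1.
Then S^7 v = λ^7·v = (-1)^7·(5, 2) = -1·(5, 2) = (-5, -2).

(-5, -2)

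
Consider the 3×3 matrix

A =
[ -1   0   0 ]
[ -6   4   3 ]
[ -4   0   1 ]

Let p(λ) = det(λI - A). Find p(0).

p(0) = det(0·I − A) = det(−A) = (−1)^3·det(A).
det(A) = -4, so p(0) = 4.

4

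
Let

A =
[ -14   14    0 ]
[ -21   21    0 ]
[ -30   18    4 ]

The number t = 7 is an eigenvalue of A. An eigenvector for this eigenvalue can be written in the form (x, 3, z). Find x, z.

We need (A - 7I)v = 0.
A - 7I = [[-21, 14, 0], [-21, 14, 0], [-30, 18, -3]].
Row 1: (-21)·x + (14)·3 + (0)·z = 0
Row 2: (-21)·x + (14)·3 + (0)·z = 0
Row 3: (-30)·x + (18)·3 + (-3)·z = 0
Solving gives x = 2, z = -2.
Check: A·(2, 3, -2) = (14, 21, -14) = 7·(2, 3, -2).

2, -2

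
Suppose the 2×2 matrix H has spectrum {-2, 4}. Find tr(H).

trace(H) is the sum of the eigenvalues: (-2) + (4) = 2.

2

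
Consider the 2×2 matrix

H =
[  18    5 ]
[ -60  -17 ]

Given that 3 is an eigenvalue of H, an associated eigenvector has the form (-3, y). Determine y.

We need (H - 3I)v = 0.
H - 3I = [[15, 5], [-60, -20]].
Row 1: (15)·-3 + (5)·y = 0
Row 2: (-60)·-3 + (-20)·y = 0
Solving gives y = 9.
Check: H·(-3, 9) = (-9, 27) = 3·(-3, 9).

9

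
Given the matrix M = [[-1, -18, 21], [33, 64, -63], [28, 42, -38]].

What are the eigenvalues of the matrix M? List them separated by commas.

4, 10, 11

Set up det(μI - M) = 0.
Cofactor expansion gives p(μ) = μ^3 - 25μ^2 + 194μ - 440.
Rational-root test: μ = 4 gives p(4) = 0.
Dividing by (μ - 4) leaves μ^2 - 21μ + 110.
The quadratic factors as (μ - 10)·(μ - 11).
Eigenvalues: 4, 10, 11.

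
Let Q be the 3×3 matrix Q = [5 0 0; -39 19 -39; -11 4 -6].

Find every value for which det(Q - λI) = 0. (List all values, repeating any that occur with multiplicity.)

The characteristic polynomial is p(lambda) = det(lambda·I - Q).
Cofactor expansion gives p(lambda) = lambda^3 - 18·lambda^2 + 107·lambda - 210.
Rational-root test: lambda = 5 gives p(5) = 0.
Factor out (lambda - 5): p(lambda) = (lambda - 5)·(lambda^2 - 13·lambda + 42).
The quadratic factors as (lambda - 6)·(lambda - 7).
Eigenvalues: 5, 6, 7.

5, 6, 7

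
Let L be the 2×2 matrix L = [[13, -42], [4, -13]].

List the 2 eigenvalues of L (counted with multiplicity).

det(L - λI) = (13 - λ)(-13 - λ) - (-42)·(4) = λ^2 - 1.
This factors as (λ + 1)·(λ - 1) = 0.
Eigenvalues: -1, 1.

-1, 1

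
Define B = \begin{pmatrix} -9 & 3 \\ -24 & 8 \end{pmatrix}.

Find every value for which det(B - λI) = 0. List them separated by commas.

det(B - λI) = (-9 - λ)(8 - λ) - (3)·(-24) = λ^2 + λ.
This factors as (λ + 1)·λ = 0.
Eigenvalues: -1, 0.

-1, 0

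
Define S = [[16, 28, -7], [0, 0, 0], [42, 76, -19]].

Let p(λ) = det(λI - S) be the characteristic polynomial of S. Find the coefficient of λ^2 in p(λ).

The coefficient of λ^2 of det(λI - S) is −trace(S).
trace(S) = (16) + (0) + (-19) = -3, so the coefficient is 3.

3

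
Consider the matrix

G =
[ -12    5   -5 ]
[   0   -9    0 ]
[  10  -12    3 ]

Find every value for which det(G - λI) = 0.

-9, -7, -2

Compute the characteristic polynomial p(μ) = det(μI - G).
Expanding along the first row, p(μ) = μ^3 + 18μ^2 + 95μ + 126.
Try μ = -2: p(-2) = 0, so -2 is a root.
Dividing by (μ + 2) leaves μ^2 + 16μ + 63.
The quadratic factors as (μ + 9)·(μ + 7).
Eigenvalues: -9, -7, -2.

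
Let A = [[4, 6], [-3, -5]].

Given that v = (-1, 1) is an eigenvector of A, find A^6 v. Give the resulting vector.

(-64, 64)

First find the eigenvalue: Av = (2, -2) = -2·(-1, 1), so λ = -2.
Then A^6 v = λ^6·v = (-2)^6·(-1, 1) = 64·(-1, 1) = (-64, 64).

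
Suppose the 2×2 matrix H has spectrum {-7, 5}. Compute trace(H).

-2

trace(H) is the sum of the eigenvalues: (-7) + (5) = -2.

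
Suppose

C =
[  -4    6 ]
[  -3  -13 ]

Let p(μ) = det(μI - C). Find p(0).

70

p(0) = det(0·I − C) = det(−C) = (−1)^2·det(C).
det(C) = 70, so p(0) = 70.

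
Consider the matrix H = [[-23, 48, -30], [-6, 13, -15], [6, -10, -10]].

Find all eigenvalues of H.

-11, -5, -4

Set up det(μI - H) = 0.
Expanding along the first row, p(μ) = μ^3 + 20μ^2 + 119μ + 220.
Try μ = -4: p(-4) = 0, so -4 is a root.
Dividing by (μ + 4) leaves μ^2 + 16μ + 55.
The quadratic factors as (μ + 11)·(μ + 5).
Eigenvalues: -11, -5, -4.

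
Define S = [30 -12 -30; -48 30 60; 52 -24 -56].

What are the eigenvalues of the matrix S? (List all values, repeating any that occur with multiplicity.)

Compute the characteristic polynomial p(μ) = det(μI - S).
Expanding the 3×3 determinant: p(μ) = μ^3 - 4μ^2 - 36μ + 144.
Rational-root test: μ = 6 gives p(6) = 0.
Factor out (μ - 6): p(μ) = (μ - 6)·(μ^2 + 2μ - 24).
The quadratic factors as (μ + 6)·(μ - 4).
Eigenvalues: -6, 4, 6.

-6, 4, 6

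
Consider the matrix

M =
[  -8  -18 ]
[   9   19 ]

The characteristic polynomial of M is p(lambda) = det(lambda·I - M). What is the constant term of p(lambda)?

10

p(lambda) = lambda^2 - 11·lambda + 10.
The constant term is 10.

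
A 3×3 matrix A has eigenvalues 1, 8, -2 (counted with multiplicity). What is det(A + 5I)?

If A has eigenvalues 1, 8, -2, then A + 5I has eigenvalues 6, 13, 3.
det(A + 5I) = (6) · (13) · (3) = 234.

234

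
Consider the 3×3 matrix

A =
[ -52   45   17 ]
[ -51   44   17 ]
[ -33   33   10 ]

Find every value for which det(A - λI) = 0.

-7, -1, 10

Set up det(tI - A) = 0.
Cofactor expansion gives p(t) = t^3 - 2t^2 - 73t - 70.
Try t = -1: p(-1) = 0, so -1 is a root.
Dividing by (t + 1) leaves t^2 - 3t - 70.
The quadratic factors as (t + 7)·(t - 10).
Eigenvalues: -7, -1, 10.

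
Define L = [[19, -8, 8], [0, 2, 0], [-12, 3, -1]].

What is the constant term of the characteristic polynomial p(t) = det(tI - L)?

p(0) = det(0·I − L) = det(−L) = (−1)^3·det(L).
det(L) = 154, so p(0) = -154.

-154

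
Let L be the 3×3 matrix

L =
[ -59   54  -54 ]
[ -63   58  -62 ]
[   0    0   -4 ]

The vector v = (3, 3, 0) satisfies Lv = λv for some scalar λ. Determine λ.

-5

Compute Lv: L·(3, 3, 0) = (-15, -15, 0).
Since Lv = λv, compare component 1: -15 = λ·3, so λ = -5.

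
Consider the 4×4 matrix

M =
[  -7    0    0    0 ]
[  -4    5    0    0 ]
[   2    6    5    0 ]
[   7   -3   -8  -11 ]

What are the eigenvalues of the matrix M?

M is lower triangular, so its eigenvalues are the diagonal entries.
Diagonal: -7, 5, 5, -11.

-11, -7, 5, 5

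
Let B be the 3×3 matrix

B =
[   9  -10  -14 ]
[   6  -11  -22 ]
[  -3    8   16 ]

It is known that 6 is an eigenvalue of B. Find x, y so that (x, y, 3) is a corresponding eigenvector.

We need (B - 6I)v = 0.
B - 6I = [[3, -10, -14], [6, -17, -22], [-3, 8, 10]].
Row 1: (3)·x + (-10)·y + (-14)·3 = 0
Row 2: (6)·x + (-17)·y + (-22)·3 = 0
Row 3: (-3)·x + (8)·y + (10)·3 = 0
Solving gives x = -6, y = -6.
Check: B·(-6, -6, 3) = (-36, -36, 18) = 6·(-6, -6, 3).

-6, -6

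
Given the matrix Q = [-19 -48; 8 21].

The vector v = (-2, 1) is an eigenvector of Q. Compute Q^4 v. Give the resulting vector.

First find the eigenvalue: Qv = (-10, 5) = 5·(-2, 1), so λ = 5.
Then Q^4 v = λ^4·v = 5^4·(-2, 1) = 625·(-2, 1) = (-1250, 625).

(-1250, 625)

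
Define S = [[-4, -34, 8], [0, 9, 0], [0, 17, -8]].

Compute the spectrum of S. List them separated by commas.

The characteristic polynomial is p(λ) = det(λI - S).
Expanding the 3×3 determinant: p(λ) = λ^3 + 3λ^2 - 76λ - 288.
Try λ = -8: p(-8) = 0, so -8 is a root.
Factor out (λ + 8): p(λ) = (λ + 8)·(λ^2 - 5λ - 36).
The quadratic factors as (λ + 4)·(λ - 9).
Eigenvalues: -8, -4, 9.

-8, -4, 9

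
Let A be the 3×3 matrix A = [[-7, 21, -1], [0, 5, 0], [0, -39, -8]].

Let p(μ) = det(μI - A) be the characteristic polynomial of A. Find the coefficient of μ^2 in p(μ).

10

The coefficient of μ^2 of det(μI - A) is −trace(A).
trace(A) = (-7) + (5) + (-8) = -10, so the coefficient is 10.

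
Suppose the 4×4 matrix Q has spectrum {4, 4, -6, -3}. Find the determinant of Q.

det(Q) is the product of the eigenvalues: (4) · (4) · (-6) · (-3) = 288.

288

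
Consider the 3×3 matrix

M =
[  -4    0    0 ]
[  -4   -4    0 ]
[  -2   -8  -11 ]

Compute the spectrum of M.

M is lower triangular, so its eigenvalues are the diagonal entries.
Diagonal: -4, -4, -11.

-11, -4, -4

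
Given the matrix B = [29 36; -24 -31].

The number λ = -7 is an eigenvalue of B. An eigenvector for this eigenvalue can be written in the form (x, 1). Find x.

We need (B + 7I)v = 0.
B + 7I = [[36, 36], [-24, -24]].
Row 1: (36)·x + (36)·1 = 0
Row 2: (-24)·x + (-24)·1 = 0
Solving gives x = -1.
Check: B·(-1, 1) = (7, -7) = -7·(-1, 1).

-1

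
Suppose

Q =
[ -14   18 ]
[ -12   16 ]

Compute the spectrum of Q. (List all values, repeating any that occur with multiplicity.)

det(Q - lambda·I) = (-14 - lambda)(16 - lambda) - (18)·(-12) = lambda^2 - 2·lambda - 8.
This factors as (lambda + 2)·(lambda - 4) = 0.
Eigenvalues: -2, 4.

-2, 4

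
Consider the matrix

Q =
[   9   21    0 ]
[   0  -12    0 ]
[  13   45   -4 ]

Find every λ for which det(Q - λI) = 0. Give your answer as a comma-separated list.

Set up det(sI - Q) = 0.
Expanding the 3×3 determinant: p(s) = s^3 + 7s^2 - 96s - 432.
Since p(-12) = 0, s = -12 is a root.
Factor out (s + 12): p(s) = (s + 12)·(s^2 - 5s - 36).
The quadratic factors as (s + 4)·(s - 9).
Eigenvalues: -12, -4, 9.

-12, -4, 9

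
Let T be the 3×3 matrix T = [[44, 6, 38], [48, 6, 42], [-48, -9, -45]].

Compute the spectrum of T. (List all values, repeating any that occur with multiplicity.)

The characteristic polynomial is p(t) = det(tI - T).
Expanding the 3×3 determinant: p(t) = t^3 - 5t^2 - 72t - 144.
Try t = -4: p(-4) = 0, so -4 is a root.
Factor out (t + 4): p(t) = (t + 4)·(t^2 - 9t - 36).
The quadratic factors as (t + 3)·(t - 12).
Eigenvalues: -4, -3, 12.

-4, -3, 12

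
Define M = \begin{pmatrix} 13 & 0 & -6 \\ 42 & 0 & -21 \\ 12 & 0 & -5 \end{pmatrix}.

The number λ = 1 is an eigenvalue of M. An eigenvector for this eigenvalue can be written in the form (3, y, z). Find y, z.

We need (M - 1I)v = 0.
M - 1I = [[12, 0, -6], [42, -1, -21], [12, 0, -6]].
Row 1: (12)·3 + (0)·y + (-6)·z = 0
Row 2: (42)·3 + (-1)·y + (-21)·z = 0
Row 3: (12)·3 + (0)·y + (-6)·z = 0
Solving gives y = 0, z = 6.
Check: M·(3, 0, 6) = (3, 0, 6) = 1·(3, 0, 6).

0, 6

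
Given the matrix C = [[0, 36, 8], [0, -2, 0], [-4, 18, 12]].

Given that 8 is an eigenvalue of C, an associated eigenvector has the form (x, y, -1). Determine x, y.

-1, 0

We need (C - 8I)v = 0.
C - 8I = [[-8, 36, 8], [0, -10, 0], [-4, 18, 4]].
Row 1: (-8)·x + (36)·y + (8)·-1 = 0
Row 2: (0)·x + (-10)·y + (0)·-1 = 0
Row 3: (-4)·x + (18)·y + (4)·-1 = 0
Solving gives x = -1, y = 0.
Check: C·(-1, 0, -1) = (-8, 0, -8) = 8·(-1, 0, -1).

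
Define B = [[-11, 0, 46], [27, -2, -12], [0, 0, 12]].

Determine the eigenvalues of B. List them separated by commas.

-11, -2, 12

The characteristic polynomial is p(s) = det(sI - B).
Expanding the 3×3 determinant: p(s) = s^3 + s^2 - 134s - 264.
Try s = -2: p(-2) = 0, so -2 is a root.
Dividing by (s + 2) leaves s^2 - s - 132.
The quadratic factors as (s + 11)·(s - 12).
Eigenvalues: -11, -2, 12.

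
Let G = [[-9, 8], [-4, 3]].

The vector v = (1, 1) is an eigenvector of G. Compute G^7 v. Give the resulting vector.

(-1, -1)

First find the eigenvalue: Gv = (-1, -1) = -1·(1, 1), so λ = -1.
Then G^7 v = λ^7·v = (-1)^7·(1, 1) = -1·(1, 1) = (-1, -1).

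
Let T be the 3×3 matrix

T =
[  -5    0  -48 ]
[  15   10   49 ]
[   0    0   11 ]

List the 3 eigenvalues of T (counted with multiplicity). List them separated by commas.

-5, 10, 11

The characteristic polynomial is p(λ) = det(λI - T).
Expanding the 3×3 determinant: p(λ) = λ^3 - 16λ^2 + 5λ + 550.
Try λ = 10: p(10) = 0, so 10 is a root.
Factor out (λ - 10): p(λ) = (λ - 10)·(λ^2 - 6λ - 55).
The quadratic factors as (λ + 5)·(λ - 11).
Eigenvalues: -5, 10, 11.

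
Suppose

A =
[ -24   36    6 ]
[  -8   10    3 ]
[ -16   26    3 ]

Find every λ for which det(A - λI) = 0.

Compute the characteristic polynomial p(λ) = det(λI - A).
Expanding the 3×3 determinant: p(λ) = λ^3 + 11λ^2 + 24λ.
Since p(-8) = 0, λ = -8 is a root.
Factor out (λ + 8): p(λ) = (λ + 8)·(λ^2 + 3λ).
The quadratic factors as (λ + 3)·λ.
Eigenvalues: -8, -3, 0.

-8, -3, 0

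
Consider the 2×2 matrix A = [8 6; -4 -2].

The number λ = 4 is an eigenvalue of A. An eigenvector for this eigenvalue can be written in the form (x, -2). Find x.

3

We need (A - 4I)v = 0.
A - 4I = [[4, 6], [-4, -6]].
Row 1: (4)·x + (6)·-2 = 0
Row 2: (-4)·x + (-6)·-2 = 0
Solving gives x = 3.
Check: A·(3, -2) = (12, -8) = 4·(3, -2).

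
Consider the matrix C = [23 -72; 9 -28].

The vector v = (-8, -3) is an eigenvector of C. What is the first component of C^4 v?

-2048

First find the eigenvalue: Cv = (32, 12) = -4·(-8, -3), so λ = -4.
Then C^4 v = λ^4·v = (-4)^4·(-8, -3) = 256·(-8, -3) = (-2048, -768).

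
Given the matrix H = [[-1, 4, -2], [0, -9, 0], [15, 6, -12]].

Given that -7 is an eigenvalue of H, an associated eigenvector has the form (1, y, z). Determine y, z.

We need (H + 7I)v = 0.
H + 7I = [[6, 4, -2], [0, -2, 0], [15, 6, -5]].
Row 1: (6)·1 + (4)·y + (-2)·z = 0
Row 2: (0)·1 + (-2)·y + (0)·z = 0
Row 3: (15)·1 + (6)·y + (-5)·z = 0
Solving gives y = 0, z = 3.
Check: H·(1, 0, 3) = (-7, 0, -21) = -7·(1, 0, 3).

0, 3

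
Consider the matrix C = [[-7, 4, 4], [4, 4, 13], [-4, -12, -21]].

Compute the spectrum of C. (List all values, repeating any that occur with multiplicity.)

-9, -8, -7

Set up det(lambda·I - C) = 0.
Expanding the 3×3 determinant: p(lambda) = lambda^3 + 24·lambda^2 + 191·lambda + 504.
Since p(-9) = 0, lambda = -9 is a root.
Dividing by (lambda + 9) leaves lambda^2 + 15·lambda + 56.
The quadratic factors as (lambda + 8)·(lambda + 7).
Eigenvalues: -9, -8, -7.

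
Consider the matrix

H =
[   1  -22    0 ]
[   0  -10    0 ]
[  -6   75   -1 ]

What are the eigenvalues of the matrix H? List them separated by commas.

-10, -1, 1

The characteristic polynomial is p(lambda) = det(lambda·I - H).
Cofactor expansion gives p(lambda) = lambda^3 + 10·lambda^2 - lambda - 10.
Try lambda = -1: p(-1) = 0, so -1 is a root.
Factor out (lambda + 1): p(lambda) = (lambda + 1)·(lambda^2 + 9·lambda - 10).
The quadratic factors as (lambda + 10)·(lambda - 1).
Eigenvalues: -10, -1, 1.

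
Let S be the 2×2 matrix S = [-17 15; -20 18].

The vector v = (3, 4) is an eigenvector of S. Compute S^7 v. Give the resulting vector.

First find the eigenvalue: Sv = (9, 12) = 3·(3, 4), so λ = 3.
Then S^7 v = λ^7·v = 3^7·(3, 4) = 2187·(3, 4) = (6561, 8748).

(6561, 8748)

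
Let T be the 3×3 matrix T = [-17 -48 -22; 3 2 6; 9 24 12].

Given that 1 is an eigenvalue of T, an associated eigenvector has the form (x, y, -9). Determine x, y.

19, -3

We need (T - 1I)v = 0.
T - 1I = [[-18, -48, -22], [3, 1, 6], [9, 24, 11]].
Row 1: (-18)·x + (-48)·y + (-22)·-9 = 0
Row 2: (3)·x + (1)·y + (6)·-9 = 0
Row 3: (9)·x + (24)·y + (11)·-9 = 0
Solving gives x = 19, y = -3.
Check: T·(19, -3, -9) = (19, -3, -9) = 1·(19, -3, -9).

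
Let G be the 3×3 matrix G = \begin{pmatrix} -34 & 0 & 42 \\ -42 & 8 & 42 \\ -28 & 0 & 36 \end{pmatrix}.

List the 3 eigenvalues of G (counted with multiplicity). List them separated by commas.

Set up det(μI - G) = 0.
Expanding the 3×3 determinant: p(μ) = μ^3 - 10μ^2 - 32μ + 384.
Try μ = 8: p(8) = 0, so 8 is a root.
Dividing by (μ - 8) leaves μ^2 - 2μ - 48.
The quadratic factors as (μ + 6)·(μ - 8).
Eigenvalues: -6, 8, 8.

-6, 8, 8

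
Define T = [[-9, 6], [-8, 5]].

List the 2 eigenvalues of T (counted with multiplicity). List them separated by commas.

-3, -1

det(T - μI) = (-9 - μ)(5 - μ) - (6)·(-8) = μ^2 + 4μ + 3.
This factors as (μ + 3)·(μ + 1) = 0.
Eigenvalues: -3, -1.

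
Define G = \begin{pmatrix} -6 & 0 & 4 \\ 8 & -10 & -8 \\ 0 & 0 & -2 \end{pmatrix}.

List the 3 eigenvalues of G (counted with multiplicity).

-10, -6, -2

Set up det(sI - G) = 0.
Cofactor expansion gives p(s) = s^3 + 18s^2 + 92s + 120.
Try s = -2: p(-2) = 0, so -2 is a root.
Factor out (s + 2): p(s) = (s + 2)·(s^2 + 16s + 60).
The quadratic factors as (s + 10)·(s + 6).
Eigenvalues: -10, -6, -2.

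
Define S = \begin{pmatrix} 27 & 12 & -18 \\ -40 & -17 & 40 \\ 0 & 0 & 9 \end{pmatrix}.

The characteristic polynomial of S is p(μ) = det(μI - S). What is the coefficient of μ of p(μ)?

111

p(μ) = μ^3 - 19μ^2 + 111μ - 189.
The coefficient of μ is 111.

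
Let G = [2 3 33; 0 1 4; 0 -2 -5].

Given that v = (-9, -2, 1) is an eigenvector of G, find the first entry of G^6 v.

First find the eigenvalue: Gv = (9, 2, -1) = -1·(-9, -2, 1), so λ = -1.
Then G^6 v = λ^6·v = (-1)^6·(-9, -2, 1) = 1·(-9, -2, 1) = (-9, -2, 1).

-9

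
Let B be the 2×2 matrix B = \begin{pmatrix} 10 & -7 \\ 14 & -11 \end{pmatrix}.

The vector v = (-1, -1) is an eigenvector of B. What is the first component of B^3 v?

First find the eigenvalue: Bv = (-3, -3) = 3·(-1, -1), so λ = 3.
Then B^3 v = λ^3·v = 3^3·(-1, -1) = 27·(-1, -1) = (-27, -27).

-27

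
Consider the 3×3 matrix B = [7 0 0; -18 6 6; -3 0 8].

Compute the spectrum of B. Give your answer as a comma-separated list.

6, 7, 8

The characteristic polynomial is p(s) = det(sI - B).
Cofactor expansion gives p(s) = s^3 - 21s^2 + 146s - 336.
Rational-root test: s = 8 gives p(8) = 0.
Dividing by (s - 8) leaves s^2 - 13s + 42.
The quadratic factors as (s - 6)·(s - 7).
Eigenvalues: 6, 7, 8.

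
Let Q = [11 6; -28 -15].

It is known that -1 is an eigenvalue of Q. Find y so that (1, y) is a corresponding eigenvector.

-2

We need (Q + 1I)v = 0.
Q + 1I = [[12, 6], [-28, -14]].
Row 1: (12)·1 + (6)·y = 0
Row 2: (-28)·1 + (-14)·y = 0
Solving gives y = -2.
Check: Q·(1, -2) = (-1, 2) = -1·(1, -2).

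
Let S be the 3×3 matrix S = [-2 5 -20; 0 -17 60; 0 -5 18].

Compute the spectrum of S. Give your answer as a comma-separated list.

-2, -2, 3

Compute the characteristic polynomial p(lambda) = det(lambda·I - S).
Cofactor expansion gives p(lambda) = lambda^3 + lambda^2 - 8·lambda - 12.
Since p(3) = 0, lambda = 3 is a root.
Dividing by (lambda - 3) leaves lambda^2 + 4·lambda + 4.
The quadratic factor is (lambda + 2)^2.
Eigenvalues: -2, -2, 3.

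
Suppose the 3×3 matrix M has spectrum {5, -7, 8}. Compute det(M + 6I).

If M has eigenvalues 5, -7, 8, then M + 6I has eigenvalues 11, -1, 14.
det(M + 6I) = (11) · (-1) · (14) = -154.

-154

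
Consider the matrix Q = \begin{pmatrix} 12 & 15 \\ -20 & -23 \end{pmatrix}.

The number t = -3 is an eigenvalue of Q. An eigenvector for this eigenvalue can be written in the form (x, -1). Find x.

1

We need (Q + 3I)v = 0.
Q + 3I = [[15, 15], [-20, -20]].
Row 1: (15)·x + (15)·-1 = 0
Row 2: (-20)·x + (-20)·-1 = 0
Solving gives x = 1.
Check: Q·(1, -1) = (-3, 3) = -3·(1, -1).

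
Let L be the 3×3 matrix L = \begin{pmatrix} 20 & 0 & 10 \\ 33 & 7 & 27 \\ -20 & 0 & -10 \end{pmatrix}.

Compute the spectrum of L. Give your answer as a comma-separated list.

0, 7, 10

Set up det(λI - L) = 0.
Expanding the 3×3 determinant: p(λ) = λ^3 - 17λ^2 + 70λ.
Rational-root test: λ = 10 gives p(10) = 0.
Factor out (λ - 10): p(λ) = (λ - 10)·(λ^2 - 7λ).
The quadratic factors as λ·(λ - 7).
Eigenvalues: 0, 7, 10.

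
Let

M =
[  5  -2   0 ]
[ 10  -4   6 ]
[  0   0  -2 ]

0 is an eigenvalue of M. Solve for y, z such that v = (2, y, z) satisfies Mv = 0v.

5, 0

We need (M)v = 0.
M = [[5, -2, 0], [10, -4, 6], [0, 0, -2]].
Row 1: (5)·2 + (-2)·y + (0)·z = 0
Row 2: (10)·2 + (-4)·y + (6)·z = 0
Row 3: (0)·2 + (0)·y + (-2)·z = 0
Solving gives y = 5, z = 0.
Check: M·(2, 5, 0) = (0, 0, 0) = 0·(2, 5, 0).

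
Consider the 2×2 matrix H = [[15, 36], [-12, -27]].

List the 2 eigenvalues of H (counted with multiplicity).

det(H - rI) = (15 - r)(-27 - r) - (36)·(-12) = r^2 + 12r + 27.
This factors as (r + 9)·(r + 3) = 0.
Eigenvalues: -9, -3.

-9, -3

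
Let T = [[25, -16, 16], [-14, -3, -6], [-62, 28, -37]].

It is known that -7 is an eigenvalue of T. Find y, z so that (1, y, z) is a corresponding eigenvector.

-1, -3

We need (T + 7I)v = 0.
T + 7I = [[32, -16, 16], [-14, 4, -6], [-62, 28, -30]].
Row 1: (32)·1 + (-16)·y + (16)·z = 0
Row 2: (-14)·1 + (4)·y + (-6)·z = 0
Row 3: (-62)·1 + (28)·y + (-30)·z = 0
Solving gives y = -1, z = -3.
Check: T·(1, -1, -3) = (-7, 7, 21) = -7·(1, -1, -3).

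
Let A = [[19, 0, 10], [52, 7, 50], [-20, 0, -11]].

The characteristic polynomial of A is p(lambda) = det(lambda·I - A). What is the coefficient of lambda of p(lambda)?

47

p(lambda) = lambda^3 - 15·lambda^2 + 47·lambda + 63.
The coefficient of lambda is 47.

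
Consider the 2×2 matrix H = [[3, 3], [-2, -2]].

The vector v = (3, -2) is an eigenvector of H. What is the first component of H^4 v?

First find the eigenvalue: Hv = (3, -2) = 1·(3, -2), so λ = 1.
Then H^4 v = λ^4·v = 1^4·(3, -2) = 1·(3, -2) = (3, -2).

3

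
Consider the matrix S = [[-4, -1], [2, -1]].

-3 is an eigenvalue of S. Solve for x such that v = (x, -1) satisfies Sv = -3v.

We need (S + 3I)v = 0.
S + 3I = [[-1, -1], [2, 2]].
Row 1: (-1)·x + (-1)·-1 = 0
Row 2: (2)·x + (2)·-1 = 0
Solving gives x = 1.
Check: S·(1, -1) = (-3, 3) = -3·(1, -1).

1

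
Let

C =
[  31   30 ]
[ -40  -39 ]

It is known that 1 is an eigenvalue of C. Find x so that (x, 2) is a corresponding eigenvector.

We need (C - 1I)v = 0.
C - 1I = [[30, 30], [-40, -40]].
Row 1: (30)·x + (30)·2 = 0
Row 2: (-40)·x + (-40)·2 = 0
Solving gives x = -2.
Check: C·(-2, 2) = (-2, 2) = 1·(-2, 2).

-2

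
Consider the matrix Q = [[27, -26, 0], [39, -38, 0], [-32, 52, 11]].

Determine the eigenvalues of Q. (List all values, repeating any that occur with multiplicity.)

-12, 1, 11

Compute the characteristic polynomial p(λ) = det(λI - Q).
Cofactor expansion gives p(λ) = λ^3 - 133λ + 132.
Try λ = 11: p(11) = 0, so 11 is a root.
Dividing by (λ - 11) leaves λ^2 + 11λ - 12.
The quadratic factors as (λ + 12)·(λ - 1).
Eigenvalues: -12, 1, 11.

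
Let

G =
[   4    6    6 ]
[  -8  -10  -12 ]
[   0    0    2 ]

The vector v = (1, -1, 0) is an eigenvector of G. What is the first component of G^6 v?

64

First find the eigenvalue: Gv = (-2, 2, 0) = -2·(1, -1, 0), so λ = -2.
Then G^6 v = λ^6·v = (-2)^6·(1, -1, 0) = 64·(1, -1, 0) = (64, -64, 0).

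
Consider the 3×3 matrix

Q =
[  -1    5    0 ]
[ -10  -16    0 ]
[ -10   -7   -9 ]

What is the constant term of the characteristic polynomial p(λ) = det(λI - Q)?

594

p(0) = det(0·I − Q) = det(−Q) = (−1)^3·det(Q).
det(Q) = -594, so p(0) = 594.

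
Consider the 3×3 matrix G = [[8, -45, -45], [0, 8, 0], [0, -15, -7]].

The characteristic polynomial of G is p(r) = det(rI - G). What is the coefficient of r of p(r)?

p(r) = r^3 - 9r^2 - 48r + 448.
The coefficient of r is -48.

-48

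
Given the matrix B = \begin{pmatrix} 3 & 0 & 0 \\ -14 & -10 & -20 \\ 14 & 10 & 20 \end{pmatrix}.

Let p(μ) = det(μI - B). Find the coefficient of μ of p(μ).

30

p(μ) = μ^3 - 13μ^2 + 30μ.
The coefficient of μ is 30.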